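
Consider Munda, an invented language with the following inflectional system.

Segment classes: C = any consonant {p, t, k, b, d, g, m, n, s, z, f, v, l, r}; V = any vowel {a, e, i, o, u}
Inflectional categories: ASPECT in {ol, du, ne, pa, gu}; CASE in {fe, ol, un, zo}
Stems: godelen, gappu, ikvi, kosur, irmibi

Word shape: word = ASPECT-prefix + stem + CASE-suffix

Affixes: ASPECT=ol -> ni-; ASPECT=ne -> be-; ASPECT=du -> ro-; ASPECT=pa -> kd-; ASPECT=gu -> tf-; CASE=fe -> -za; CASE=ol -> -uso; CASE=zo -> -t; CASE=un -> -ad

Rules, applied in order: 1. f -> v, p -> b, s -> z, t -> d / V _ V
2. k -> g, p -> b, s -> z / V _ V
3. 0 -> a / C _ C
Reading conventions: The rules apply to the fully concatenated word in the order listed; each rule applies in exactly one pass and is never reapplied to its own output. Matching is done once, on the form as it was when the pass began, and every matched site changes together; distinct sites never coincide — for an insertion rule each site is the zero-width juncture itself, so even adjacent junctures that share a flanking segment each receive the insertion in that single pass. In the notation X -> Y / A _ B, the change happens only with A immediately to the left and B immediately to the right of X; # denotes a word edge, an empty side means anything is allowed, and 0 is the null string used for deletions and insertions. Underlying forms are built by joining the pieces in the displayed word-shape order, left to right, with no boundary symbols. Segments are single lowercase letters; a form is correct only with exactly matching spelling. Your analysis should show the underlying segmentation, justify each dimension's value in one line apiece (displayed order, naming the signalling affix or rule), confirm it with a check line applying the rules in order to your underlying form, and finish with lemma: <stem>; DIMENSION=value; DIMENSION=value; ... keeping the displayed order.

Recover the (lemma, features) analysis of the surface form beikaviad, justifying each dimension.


underlying: be-ikvi-ad
ASPECT=ne - signalled by the affix be-
CASE=un - signalled by the affix -ad
check: beikviad -> beikviad -> beikviad -> beikaviad
lemma: ikvi; ASPECT=ne; CASE=un


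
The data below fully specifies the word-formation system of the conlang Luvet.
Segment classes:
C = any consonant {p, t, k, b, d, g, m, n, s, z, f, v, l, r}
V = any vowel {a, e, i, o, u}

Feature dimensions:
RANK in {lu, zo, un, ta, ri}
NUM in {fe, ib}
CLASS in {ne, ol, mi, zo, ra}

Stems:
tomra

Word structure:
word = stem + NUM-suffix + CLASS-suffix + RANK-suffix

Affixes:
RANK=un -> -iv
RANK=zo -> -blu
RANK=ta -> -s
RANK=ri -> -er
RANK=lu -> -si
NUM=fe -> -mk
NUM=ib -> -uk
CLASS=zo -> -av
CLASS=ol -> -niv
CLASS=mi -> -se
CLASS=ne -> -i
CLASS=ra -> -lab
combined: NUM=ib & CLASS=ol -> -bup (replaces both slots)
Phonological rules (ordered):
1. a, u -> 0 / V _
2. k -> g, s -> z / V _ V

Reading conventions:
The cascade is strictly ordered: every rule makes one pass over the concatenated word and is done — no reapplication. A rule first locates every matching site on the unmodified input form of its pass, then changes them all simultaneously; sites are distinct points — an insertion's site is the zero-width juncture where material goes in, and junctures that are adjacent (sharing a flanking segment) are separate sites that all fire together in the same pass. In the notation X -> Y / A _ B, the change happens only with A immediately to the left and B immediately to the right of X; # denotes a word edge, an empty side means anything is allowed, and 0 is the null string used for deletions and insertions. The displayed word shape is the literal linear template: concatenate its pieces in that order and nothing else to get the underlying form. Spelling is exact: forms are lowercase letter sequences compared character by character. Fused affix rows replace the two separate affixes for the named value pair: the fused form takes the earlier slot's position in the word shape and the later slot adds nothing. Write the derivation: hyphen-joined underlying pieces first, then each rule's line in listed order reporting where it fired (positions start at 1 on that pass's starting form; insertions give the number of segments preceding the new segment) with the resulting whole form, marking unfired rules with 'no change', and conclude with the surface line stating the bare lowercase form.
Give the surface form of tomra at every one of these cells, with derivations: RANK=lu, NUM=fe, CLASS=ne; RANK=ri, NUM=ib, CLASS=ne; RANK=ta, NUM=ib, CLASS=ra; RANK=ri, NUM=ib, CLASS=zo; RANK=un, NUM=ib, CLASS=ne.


cell RANK=lu, NUM=fe, CLASS=ne:
underlying: tomra-mk-i-si
1. a, u -> 0 / V _: no change
2. k -> g, s -> z / V _ V: fires at position(s) 9: tomramkizi
surface: tomramkizi

cell RANK=ri, NUM=ib, CLASS=ne:
underlying: tomra-uk-i-er
1. a, u -> 0 / V _: fires at position(s) 6: tomrakier
2. k -> g, s -> z / V _ V: fires at position(s) 6: tomragier
surface: tomragier

cell RANK=ta, NUM=ib, CLASS=ra:
underlying: tomra-uk-lab-s
1. a, u -> 0 / V _: fires at position(s) 6: tomraklabs
2. k -> g, s -> z / V _ V: no change
surface: tomraklabs

cell RANK=ri, NUM=ib, CLASS=zo:
underlying: tomra-uk-av-er
1. a, u -> 0 / V _: fires at position(s) 6: tomrakaver
2. k -> g, s -> z / V _ V: fires at position(s) 6: tomragaver
surface: tomragaver

cell RANK=un, NUM=ib, CLASS=ne:
underlying: tomra-uk-i-iv
1. a, u -> 0 / V _: fires at position(s) 6: tomrakiiv
2. k -> g, s -> z / V _ V: fires at position(s) 6: tomragiiv
surface: tomragiiv


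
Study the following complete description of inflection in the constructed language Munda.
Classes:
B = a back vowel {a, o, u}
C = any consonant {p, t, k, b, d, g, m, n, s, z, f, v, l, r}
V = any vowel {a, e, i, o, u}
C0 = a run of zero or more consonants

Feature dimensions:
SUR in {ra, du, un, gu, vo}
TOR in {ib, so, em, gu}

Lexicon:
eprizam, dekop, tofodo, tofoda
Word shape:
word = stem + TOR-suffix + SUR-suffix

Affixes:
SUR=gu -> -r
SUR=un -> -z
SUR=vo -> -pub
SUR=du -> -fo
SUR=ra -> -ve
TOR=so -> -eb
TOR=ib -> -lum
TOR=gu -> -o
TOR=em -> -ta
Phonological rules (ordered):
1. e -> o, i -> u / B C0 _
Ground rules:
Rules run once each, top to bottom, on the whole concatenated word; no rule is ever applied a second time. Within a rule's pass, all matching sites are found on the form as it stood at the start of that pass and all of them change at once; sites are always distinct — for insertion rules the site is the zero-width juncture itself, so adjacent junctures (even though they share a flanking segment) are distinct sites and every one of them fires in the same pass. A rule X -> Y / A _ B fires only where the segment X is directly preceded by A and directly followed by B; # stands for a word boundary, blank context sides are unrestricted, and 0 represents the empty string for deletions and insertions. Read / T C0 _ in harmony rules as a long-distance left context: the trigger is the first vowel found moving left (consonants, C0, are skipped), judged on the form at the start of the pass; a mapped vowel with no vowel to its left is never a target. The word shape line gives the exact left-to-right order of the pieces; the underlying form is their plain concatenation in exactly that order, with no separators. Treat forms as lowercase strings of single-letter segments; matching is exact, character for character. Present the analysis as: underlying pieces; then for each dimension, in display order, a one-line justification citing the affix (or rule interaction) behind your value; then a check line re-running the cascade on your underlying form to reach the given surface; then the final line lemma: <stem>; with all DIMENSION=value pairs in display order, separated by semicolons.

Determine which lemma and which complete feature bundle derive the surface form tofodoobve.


underlying: tofodo-eb-ve
SUR=ra - signalled by the affix -ve
TOR=so - signalled by the affix -eb
check: tofodoebve -> tofodoobve
lemma: tofodo; SUR=ra; TOR=so


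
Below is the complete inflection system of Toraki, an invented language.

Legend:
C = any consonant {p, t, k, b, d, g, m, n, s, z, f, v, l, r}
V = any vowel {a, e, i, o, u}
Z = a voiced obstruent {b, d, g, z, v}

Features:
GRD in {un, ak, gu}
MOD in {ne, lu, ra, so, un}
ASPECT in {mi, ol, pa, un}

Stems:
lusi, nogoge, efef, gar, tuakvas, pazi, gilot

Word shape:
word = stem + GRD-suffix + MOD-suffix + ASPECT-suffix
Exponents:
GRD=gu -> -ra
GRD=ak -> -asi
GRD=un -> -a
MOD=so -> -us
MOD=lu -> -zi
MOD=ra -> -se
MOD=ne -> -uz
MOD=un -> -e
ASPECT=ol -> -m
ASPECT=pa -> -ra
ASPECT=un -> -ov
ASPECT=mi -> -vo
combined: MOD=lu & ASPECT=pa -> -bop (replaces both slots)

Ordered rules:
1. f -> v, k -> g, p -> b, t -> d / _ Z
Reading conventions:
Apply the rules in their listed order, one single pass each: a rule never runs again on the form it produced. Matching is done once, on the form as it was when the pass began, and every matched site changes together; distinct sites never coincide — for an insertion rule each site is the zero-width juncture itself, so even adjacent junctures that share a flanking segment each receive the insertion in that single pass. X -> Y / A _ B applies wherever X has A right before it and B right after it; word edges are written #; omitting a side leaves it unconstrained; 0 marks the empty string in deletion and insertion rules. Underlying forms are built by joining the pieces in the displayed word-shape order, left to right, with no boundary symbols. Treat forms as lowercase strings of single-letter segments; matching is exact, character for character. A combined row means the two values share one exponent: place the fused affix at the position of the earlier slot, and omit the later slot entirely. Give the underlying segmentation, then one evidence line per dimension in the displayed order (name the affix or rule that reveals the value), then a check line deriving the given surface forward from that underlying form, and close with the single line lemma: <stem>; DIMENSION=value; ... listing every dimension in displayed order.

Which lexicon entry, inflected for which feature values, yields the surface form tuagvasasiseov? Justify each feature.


underlying: tuakvas-asi-se-ov
GRD=ak - signalled by the affix -asi
MOD=ra - signalled by the affix -se
ASPECT=un - signalled by the affix -ov
check: tuakvasasiseov -> tuagvasasiseov
lemma: tuakvas; GRD=ak; MOD=ra; ASPECT=un


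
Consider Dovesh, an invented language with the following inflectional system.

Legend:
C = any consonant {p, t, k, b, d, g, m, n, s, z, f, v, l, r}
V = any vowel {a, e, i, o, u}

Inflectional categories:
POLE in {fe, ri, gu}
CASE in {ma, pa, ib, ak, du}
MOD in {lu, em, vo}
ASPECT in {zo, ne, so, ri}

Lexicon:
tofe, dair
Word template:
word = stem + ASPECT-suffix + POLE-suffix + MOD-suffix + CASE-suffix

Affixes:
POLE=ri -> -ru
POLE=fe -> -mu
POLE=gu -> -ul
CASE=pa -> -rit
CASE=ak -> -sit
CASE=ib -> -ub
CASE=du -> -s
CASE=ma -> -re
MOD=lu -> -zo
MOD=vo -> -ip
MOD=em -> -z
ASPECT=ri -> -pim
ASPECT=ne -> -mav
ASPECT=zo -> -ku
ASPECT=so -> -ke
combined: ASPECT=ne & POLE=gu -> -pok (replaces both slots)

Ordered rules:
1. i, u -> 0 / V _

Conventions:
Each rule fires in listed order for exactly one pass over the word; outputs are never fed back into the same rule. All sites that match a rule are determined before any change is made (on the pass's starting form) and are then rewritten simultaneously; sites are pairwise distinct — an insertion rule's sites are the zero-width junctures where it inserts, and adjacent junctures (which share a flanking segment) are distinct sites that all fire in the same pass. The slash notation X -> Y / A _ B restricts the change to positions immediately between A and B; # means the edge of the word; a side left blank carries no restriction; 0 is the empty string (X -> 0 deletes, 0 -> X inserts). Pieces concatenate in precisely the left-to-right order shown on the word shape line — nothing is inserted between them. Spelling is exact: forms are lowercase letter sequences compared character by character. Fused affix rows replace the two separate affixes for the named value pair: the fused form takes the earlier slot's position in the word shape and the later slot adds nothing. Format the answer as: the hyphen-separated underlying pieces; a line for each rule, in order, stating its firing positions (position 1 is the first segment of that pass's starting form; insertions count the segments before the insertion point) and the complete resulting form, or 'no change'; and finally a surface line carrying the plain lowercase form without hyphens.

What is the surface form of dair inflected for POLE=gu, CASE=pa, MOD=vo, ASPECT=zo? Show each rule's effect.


underlying: dair-ku-ul-ip-rit
1. i, u -> 0 / V _: fires at position(s) 3, 7: darkuliprit
surface: darkuliprit


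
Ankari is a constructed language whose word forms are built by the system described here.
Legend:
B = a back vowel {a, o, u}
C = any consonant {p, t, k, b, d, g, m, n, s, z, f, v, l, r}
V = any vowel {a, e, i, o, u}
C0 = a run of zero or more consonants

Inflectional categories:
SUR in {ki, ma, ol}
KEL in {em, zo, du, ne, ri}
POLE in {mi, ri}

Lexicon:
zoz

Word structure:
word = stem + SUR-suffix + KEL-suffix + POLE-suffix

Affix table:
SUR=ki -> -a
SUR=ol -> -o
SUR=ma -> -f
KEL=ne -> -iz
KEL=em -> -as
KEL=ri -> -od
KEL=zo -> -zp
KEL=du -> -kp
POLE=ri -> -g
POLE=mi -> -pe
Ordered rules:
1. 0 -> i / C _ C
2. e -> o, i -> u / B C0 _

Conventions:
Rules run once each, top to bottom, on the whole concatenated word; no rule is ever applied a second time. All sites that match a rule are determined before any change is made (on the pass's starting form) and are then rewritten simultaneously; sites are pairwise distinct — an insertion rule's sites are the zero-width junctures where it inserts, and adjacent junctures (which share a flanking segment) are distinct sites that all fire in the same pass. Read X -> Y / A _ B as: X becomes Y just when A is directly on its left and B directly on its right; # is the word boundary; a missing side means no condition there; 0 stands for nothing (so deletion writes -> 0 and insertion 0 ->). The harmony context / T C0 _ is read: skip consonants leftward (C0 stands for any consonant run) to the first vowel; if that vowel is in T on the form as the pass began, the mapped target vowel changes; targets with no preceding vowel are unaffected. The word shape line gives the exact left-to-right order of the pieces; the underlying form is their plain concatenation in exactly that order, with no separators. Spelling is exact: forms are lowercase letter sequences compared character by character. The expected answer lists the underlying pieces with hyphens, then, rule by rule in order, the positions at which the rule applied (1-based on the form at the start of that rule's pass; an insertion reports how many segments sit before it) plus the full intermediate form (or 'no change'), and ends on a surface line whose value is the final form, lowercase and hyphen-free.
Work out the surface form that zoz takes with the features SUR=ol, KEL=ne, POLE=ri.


underlying: zoz-o-iz-g
1. 0 -> i / C _ C: inserts after position(s) 6: zozoizig
2. e -> o, i -> u / B C0 _: fires at position(s) 5: zozouzig
surface: zozouzig


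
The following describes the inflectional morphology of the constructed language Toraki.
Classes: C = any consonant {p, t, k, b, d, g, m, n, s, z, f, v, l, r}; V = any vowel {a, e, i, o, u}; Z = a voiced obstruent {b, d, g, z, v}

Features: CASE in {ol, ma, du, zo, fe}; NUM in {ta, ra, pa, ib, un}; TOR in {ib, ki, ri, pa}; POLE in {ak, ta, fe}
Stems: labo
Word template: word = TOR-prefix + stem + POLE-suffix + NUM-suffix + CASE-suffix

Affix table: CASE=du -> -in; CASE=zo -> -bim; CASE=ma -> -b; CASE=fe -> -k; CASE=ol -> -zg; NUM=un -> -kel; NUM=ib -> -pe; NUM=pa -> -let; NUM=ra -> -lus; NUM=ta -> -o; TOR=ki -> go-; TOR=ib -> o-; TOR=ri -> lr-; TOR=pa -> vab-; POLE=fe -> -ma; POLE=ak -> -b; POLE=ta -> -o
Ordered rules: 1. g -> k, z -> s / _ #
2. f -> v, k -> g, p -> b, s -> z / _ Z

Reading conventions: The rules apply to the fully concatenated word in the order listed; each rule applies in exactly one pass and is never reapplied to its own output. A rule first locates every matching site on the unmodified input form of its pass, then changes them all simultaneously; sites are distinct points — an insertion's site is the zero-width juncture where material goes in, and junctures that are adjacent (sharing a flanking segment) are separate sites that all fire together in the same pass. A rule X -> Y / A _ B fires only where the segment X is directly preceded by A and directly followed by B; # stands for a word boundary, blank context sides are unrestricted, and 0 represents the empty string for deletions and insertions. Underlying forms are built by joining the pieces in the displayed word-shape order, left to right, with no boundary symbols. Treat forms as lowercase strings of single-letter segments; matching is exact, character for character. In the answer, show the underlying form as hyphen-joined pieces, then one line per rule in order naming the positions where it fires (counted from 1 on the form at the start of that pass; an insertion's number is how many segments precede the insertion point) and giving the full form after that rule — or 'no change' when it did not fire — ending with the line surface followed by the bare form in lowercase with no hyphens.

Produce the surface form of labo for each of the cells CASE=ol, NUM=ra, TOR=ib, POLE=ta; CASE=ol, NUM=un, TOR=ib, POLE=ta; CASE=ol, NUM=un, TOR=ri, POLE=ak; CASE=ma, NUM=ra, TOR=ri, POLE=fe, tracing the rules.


cell CASE=ol, NUM=ra, TOR=ib, POLE=ta:
underlying: o-labo-o-lus-zg
1. g -> k, z -> s / _ #: fires at position(s) 11: olabooluszk
2. f -> v, k -> g, p -> b, s -> z / _ Z: fires at position(s) 9: olabooluzzk
surface: olabooluzzk

cell CASE=ol, NUM=un, TOR=ib, POLE=ta:
underlying: o-labo-o-kel-zg
1. g -> k, z -> s / _ #: fires at position(s) 11: olabookelzk
2. f -> v, k -> g, p -> b, s -> z / _ Z: no change
surface: olabookelzk

cell CASE=ol, NUM=un, TOR=ri, POLE=ak:
underlying: lr-labo-b-kel-zg
1. g -> k, z -> s / _ #: fires at position(s) 12: lrlabobkelzk
2. f -> v, k -> g, p -> b, s -> z / _ Z: no change
surface: lrlabobkelzk

cell CASE=ma, NUM=ra, TOR=ri, POLE=fe:
underlying: lr-labo-ma-lus-b
1. g -> k, z -> s / _ #: no change
2. f -> v, k -> g, p -> b, s -> z / _ Z: fires at position(s) 11: lrlabomaluzb
surface: lrlabomaluzb


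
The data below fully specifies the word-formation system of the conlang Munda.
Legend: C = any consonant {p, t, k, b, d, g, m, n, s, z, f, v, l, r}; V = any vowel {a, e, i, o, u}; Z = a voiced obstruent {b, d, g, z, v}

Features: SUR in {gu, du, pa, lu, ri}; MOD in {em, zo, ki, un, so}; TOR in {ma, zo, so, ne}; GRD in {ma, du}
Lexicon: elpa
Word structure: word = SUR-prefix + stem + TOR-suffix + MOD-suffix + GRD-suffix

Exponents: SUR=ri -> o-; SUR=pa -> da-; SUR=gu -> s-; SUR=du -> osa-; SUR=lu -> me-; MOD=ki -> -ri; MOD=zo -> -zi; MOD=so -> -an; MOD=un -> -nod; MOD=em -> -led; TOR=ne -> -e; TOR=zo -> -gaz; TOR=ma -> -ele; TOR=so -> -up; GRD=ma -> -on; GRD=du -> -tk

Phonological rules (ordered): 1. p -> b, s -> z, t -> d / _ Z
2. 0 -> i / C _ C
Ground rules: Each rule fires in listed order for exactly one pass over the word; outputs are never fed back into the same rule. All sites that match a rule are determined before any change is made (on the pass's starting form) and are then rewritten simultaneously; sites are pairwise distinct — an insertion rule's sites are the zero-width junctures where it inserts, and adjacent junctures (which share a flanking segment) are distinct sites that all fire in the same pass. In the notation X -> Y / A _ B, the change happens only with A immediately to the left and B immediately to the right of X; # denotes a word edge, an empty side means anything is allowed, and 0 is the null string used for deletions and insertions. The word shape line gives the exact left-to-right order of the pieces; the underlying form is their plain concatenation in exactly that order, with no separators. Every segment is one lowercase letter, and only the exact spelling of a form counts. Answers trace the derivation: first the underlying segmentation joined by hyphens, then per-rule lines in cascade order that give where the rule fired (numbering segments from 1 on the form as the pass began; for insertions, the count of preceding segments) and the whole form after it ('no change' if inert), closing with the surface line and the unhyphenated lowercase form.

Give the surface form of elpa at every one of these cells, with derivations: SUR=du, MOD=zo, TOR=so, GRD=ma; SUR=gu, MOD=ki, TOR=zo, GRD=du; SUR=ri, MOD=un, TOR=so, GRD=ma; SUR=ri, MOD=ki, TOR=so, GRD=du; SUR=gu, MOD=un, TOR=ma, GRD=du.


cell SUR=du, MOD=zo, TOR=so, GRD=ma:
underlying: osa-elpa-up-zi-on
1. p -> b, s -> z, t -> d / _ Z: fires at position(s) 9: osaelpaubzion
2. 0 -> i / C _ C: inserts after position(s) 5, 9: osaelipaubizion
surface: osaelipaubizion

cell SUR=gu, MOD=ki, TOR=zo, GRD=du:
underlying: s-elpa-gaz-ri-tk
1. p -> b, s -> z, t -> d / _ Z: no change
2. 0 -> i / C _ C: inserts after position(s) 3, 8, 11: selipagaziritik
surface: selipagaziritik

cell SUR=ri, MOD=un, TOR=so, GRD=ma:
underlying: o-elpa-up-nod-on
1. p -> b, s -> z, t -> d / _ Z: no change
2. 0 -> i / C _ C: inserts after position(s) 3, 7: oelipaupinodon
surface: oelipaupinodon

cell SUR=ri, MOD=ki, TOR=so, GRD=du:
underlying: o-elpa-up-ri-tk
1. p -> b, s -> z, t -> d / _ Z: no change
2. 0 -> i / C _ C: inserts after position(s) 3, 7, 10: oelipaupiritik
surface: oelipaupiritik

cell SUR=gu, MOD=un, TOR=ma, GRD=du:
underlying: s-elpa-ele-nod-tk
1. p -> b, s -> z, t -> d / _ Z: no change
2. 0 -> i / C _ C: inserts after position(s) 3, 11, 12: selipaelenoditik
surface: selipaelenoditik


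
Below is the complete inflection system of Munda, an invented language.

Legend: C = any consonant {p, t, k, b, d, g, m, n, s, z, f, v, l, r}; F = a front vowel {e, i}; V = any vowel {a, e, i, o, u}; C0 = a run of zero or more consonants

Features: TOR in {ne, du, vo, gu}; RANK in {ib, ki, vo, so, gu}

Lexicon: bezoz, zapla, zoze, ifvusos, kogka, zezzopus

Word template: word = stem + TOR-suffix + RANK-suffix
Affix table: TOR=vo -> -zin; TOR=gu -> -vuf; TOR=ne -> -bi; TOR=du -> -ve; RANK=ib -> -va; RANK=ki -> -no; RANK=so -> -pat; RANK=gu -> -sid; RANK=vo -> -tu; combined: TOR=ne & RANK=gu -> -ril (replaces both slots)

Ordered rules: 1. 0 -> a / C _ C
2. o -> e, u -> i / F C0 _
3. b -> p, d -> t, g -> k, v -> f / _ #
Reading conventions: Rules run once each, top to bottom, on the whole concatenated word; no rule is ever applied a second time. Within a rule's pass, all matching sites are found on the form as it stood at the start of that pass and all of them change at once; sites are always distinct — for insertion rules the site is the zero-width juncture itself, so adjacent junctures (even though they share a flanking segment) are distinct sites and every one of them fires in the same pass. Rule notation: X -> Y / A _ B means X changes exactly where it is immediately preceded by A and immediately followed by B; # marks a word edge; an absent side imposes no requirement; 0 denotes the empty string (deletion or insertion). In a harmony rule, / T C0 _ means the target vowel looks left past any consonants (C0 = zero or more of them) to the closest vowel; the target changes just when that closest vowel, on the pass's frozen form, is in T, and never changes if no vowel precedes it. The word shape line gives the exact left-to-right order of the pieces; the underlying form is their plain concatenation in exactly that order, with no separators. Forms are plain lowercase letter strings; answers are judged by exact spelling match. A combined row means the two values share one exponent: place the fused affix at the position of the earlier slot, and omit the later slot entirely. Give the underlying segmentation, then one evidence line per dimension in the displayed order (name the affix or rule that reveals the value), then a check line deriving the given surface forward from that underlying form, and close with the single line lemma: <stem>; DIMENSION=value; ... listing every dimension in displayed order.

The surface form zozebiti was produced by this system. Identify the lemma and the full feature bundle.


underlying: zoze-bi-tu
TOR=ne - signalled by the affix -bi
RANK=vo - signalled by the affix -tu
check: zozebitu -> zozebitu -> zozebiti -> zozebiti
lemma: zoze; TOR=ne; RANK=vo


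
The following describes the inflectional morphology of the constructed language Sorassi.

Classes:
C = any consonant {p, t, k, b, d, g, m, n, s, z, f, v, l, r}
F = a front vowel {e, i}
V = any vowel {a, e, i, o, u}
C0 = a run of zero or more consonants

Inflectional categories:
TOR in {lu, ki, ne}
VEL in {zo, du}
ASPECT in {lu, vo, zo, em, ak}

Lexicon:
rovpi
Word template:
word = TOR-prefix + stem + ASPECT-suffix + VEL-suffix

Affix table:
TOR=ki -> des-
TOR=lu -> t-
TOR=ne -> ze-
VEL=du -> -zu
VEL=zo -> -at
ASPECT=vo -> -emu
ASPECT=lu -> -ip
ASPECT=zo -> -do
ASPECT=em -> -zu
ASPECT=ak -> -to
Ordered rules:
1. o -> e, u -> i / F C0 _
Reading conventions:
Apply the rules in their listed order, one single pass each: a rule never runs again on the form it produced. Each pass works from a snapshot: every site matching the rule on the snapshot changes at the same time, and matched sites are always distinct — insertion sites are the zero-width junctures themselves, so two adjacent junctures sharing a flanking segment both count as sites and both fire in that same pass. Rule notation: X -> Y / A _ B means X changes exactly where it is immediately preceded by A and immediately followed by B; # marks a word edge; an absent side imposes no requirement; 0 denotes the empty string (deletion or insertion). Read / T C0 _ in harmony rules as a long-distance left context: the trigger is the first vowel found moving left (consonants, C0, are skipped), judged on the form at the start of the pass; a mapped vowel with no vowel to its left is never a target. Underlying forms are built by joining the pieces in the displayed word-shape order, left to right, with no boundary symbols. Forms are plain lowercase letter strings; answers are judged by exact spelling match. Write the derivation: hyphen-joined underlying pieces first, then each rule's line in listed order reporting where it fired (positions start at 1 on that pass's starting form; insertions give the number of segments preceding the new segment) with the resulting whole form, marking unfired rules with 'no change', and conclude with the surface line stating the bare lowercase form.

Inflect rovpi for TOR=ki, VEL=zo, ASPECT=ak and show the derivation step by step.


underlying: des-rovpi-to-at
1. o -> e, u -> i / F C0 _: fires at position(s) 5, 10: desrevpiteat
surface: desrevpiteat


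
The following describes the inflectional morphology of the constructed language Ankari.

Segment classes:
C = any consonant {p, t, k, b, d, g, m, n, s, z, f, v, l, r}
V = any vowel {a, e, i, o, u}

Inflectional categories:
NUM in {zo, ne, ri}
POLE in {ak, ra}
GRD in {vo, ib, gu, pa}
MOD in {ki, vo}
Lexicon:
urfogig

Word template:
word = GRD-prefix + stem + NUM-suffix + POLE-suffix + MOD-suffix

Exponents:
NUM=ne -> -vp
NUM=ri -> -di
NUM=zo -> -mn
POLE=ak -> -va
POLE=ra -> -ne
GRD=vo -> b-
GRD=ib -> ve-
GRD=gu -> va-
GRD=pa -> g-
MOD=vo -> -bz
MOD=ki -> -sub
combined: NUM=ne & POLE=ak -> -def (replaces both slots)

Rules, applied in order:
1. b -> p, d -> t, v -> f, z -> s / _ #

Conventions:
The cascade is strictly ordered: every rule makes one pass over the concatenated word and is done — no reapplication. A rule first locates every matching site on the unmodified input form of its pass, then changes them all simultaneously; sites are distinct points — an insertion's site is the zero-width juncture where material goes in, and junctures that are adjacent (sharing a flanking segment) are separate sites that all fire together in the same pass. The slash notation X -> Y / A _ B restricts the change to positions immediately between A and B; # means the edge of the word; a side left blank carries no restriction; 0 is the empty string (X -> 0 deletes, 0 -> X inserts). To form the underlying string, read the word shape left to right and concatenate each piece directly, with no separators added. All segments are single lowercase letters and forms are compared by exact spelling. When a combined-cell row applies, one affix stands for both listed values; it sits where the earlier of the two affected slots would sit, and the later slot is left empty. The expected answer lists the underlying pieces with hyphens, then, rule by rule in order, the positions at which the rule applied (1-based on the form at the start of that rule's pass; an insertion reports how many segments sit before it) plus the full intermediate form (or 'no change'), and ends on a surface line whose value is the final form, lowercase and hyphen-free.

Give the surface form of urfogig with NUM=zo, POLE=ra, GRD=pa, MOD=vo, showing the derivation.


underlying: g-urfogig-mn-ne-bz
1. b -> p, d -> t, v -> f, z -> s / _ #: fires at position(s) 14: gurfogigmnnebs
surface: gurfogigmnnebs


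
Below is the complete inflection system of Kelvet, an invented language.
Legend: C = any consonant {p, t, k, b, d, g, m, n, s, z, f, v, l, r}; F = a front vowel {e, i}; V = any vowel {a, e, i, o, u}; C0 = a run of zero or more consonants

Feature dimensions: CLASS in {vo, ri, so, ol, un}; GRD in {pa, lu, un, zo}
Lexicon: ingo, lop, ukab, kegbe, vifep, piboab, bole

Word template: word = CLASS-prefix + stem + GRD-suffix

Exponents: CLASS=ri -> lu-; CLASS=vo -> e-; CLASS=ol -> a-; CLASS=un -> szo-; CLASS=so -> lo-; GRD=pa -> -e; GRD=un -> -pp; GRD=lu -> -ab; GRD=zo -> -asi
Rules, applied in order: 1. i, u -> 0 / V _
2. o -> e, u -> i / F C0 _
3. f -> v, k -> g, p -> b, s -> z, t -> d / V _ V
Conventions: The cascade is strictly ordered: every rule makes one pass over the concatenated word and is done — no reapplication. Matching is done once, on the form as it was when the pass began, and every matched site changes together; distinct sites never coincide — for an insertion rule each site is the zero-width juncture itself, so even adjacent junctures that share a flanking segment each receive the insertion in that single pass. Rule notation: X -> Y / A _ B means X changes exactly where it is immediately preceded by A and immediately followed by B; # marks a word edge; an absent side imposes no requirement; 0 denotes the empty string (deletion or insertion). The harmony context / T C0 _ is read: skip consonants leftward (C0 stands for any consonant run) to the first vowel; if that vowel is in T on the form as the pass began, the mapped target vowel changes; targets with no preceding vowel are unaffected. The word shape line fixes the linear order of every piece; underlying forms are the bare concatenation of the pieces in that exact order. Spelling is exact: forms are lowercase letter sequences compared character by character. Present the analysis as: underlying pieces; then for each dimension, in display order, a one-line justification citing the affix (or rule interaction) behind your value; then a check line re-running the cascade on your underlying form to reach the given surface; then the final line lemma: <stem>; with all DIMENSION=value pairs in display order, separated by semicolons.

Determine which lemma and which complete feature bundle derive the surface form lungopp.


underlying: lu-ingo-pp
CLASS=ri - signalled by the affix lu-
GRD=un - signalled by the affix -pp
check: luingopp -> lungopp -> lungopp -> lungopp
lemma: ingo; CLASS=ri; GRD=un


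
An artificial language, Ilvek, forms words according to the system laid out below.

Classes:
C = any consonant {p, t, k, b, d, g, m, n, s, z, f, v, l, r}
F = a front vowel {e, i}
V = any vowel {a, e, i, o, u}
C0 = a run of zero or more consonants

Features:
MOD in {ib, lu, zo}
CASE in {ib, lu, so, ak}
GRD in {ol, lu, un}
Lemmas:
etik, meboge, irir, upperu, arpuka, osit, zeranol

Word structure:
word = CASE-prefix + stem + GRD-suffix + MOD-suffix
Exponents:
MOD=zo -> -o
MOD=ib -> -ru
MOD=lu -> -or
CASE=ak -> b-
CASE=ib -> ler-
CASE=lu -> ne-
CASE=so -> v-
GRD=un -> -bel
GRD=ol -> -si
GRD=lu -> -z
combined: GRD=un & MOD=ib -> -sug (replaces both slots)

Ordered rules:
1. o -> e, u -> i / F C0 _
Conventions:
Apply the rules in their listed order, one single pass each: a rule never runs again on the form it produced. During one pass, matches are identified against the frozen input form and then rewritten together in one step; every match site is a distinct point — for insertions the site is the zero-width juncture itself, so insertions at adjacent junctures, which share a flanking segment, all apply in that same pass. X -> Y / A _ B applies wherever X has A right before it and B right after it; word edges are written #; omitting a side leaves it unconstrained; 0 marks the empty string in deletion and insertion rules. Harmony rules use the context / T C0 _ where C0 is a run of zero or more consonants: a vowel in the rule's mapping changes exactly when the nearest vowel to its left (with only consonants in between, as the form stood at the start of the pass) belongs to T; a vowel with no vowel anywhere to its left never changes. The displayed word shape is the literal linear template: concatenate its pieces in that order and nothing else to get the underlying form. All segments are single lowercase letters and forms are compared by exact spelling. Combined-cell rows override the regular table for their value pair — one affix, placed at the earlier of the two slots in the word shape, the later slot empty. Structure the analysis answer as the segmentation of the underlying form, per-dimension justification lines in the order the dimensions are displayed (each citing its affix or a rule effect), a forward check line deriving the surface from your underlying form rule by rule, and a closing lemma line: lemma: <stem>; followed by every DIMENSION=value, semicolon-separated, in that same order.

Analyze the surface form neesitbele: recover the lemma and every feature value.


underlying: ne-osit-bel-o
MOD=zo - signalled by the affix -o
CASE=lu - signalled by the affix ne-
GRD=un - signalled by the affix -bel
check: neositbelo -> neesitbele
lemma: osit; MOD=zo; CASE=lu; GRD=un


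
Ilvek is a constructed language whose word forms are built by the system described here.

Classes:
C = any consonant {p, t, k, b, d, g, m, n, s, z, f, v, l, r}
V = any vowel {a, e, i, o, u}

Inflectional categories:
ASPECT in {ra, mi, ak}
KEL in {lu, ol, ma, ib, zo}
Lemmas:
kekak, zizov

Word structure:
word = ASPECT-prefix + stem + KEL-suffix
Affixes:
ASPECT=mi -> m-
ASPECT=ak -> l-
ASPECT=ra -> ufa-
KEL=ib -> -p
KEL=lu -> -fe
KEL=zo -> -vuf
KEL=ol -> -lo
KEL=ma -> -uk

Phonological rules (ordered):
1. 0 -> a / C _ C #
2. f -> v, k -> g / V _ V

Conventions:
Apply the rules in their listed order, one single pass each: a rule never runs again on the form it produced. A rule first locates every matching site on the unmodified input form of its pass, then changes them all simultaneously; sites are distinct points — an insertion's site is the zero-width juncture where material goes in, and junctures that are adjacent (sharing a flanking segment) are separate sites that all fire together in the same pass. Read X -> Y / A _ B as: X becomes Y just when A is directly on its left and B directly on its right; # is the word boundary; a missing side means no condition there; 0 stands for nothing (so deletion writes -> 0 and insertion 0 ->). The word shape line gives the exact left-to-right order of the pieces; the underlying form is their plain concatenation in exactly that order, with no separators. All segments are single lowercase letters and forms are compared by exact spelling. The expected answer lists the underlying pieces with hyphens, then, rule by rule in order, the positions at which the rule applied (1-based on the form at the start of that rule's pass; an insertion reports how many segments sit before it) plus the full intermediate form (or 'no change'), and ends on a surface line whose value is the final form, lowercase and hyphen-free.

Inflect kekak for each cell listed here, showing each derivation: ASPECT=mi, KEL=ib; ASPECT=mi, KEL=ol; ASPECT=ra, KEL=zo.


cell ASPECT=mi, KEL=ib:
underlying: m-kekak-p
1. 0 -> a / C _ C #: inserts after position(s) 6: mkekakap
2. f -> v, k -> g / V _ V: fires at position(s) 4, 6: mkegagap
surface: mkegagap

cell ASPECT=mi, KEL=ol:
underlying: m-kekak-lo
1. 0 -> a / C _ C #: no change
2. f -> v, k -> g / V _ V: fires at position(s) 4: mkegaklo
surface: mkegaklo

cell ASPECT=ra, KEL=zo:
underlying: ufa-kekak-vuf
1. 0 -> a / C _ C #: no change
2. f -> v, k -> g / V _ V: fires at position(s) 2, 4, 6: uvagegakvuf
surface: uvagegakvuf


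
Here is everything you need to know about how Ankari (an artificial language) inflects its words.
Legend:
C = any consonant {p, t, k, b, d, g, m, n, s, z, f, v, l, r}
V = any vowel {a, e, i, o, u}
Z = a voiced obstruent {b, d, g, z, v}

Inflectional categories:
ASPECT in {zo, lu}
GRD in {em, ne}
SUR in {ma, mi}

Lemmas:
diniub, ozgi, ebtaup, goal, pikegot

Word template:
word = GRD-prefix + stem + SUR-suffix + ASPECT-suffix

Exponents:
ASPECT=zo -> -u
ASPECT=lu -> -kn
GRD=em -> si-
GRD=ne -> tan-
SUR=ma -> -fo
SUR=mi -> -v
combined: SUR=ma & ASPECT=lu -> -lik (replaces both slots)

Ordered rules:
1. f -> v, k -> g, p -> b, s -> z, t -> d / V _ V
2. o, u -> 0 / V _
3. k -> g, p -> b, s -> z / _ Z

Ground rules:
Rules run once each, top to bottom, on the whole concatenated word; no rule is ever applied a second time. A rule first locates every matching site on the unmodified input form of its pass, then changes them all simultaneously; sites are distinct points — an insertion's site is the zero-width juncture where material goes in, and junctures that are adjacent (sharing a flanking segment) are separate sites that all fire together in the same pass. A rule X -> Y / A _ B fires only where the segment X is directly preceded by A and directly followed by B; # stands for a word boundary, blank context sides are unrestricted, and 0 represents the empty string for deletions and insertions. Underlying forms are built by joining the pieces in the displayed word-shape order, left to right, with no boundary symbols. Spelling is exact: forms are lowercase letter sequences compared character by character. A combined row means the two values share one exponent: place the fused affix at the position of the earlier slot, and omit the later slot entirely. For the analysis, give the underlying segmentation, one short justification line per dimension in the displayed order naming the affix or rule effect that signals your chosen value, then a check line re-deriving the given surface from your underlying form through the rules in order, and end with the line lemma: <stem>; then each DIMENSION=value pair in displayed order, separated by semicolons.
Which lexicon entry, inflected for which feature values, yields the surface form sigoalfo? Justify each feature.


underlying: si-goal-fo-u
ASPECT=zo - signalled by the affix -u
GRD=em - signalled by the affix si-
SUR=ma - signalled by the affix -fo
check: sigoalfou -> sigoalfou -> sigoalfo -> sigoalfo
lemma: goal; ASPECT=zo; GRD=em; SUR=ma


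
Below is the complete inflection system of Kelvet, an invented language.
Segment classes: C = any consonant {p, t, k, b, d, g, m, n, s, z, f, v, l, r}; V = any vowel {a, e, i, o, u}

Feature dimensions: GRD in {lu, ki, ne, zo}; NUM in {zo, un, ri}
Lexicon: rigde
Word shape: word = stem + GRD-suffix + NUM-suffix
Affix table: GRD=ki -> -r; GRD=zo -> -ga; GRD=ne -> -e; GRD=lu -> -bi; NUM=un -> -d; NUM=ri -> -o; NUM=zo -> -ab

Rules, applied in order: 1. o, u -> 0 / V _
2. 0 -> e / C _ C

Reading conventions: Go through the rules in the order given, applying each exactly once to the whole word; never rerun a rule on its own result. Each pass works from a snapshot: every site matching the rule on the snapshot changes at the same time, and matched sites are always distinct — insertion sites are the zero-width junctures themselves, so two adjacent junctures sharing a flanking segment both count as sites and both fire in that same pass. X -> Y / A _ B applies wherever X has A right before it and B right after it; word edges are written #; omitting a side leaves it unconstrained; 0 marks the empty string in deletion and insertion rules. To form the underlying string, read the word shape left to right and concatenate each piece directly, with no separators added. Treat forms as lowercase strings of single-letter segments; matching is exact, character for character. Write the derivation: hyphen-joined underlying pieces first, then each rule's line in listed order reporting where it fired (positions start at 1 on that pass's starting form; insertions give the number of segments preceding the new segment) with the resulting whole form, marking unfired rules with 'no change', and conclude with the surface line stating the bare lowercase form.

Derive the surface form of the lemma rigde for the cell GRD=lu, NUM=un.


underlying: rigde-bi-d
1. o, u -> 0 / V _: no change
2. 0 -> e / C _ C: inserts after position(s) 3: rigedebid
surface: rigedebid
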